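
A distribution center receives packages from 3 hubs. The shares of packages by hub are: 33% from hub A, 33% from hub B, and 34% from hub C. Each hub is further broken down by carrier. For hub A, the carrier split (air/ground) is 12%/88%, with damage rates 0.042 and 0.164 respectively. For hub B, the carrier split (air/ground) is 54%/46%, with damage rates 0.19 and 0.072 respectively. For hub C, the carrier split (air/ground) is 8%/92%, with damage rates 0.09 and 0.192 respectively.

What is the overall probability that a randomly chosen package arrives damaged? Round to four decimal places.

0.1566

P(D|A) = 0.12·0.042 + 0.88·0.164 = 0.00504 + 0.14432 = 0.14936
P(D|B) = 0.54·0.19 + 0.46·0.072 = 0.1026 + 0.03312 = 0.13572
P(D|C) = 0.08·0.09 + 0.92·0.192 = 0.0072 + 0.17664 = 0.18384
By total probability over the outer partition,
P(D) = 0.33·0.14936 + 0.33·0.13572 + 0.34·0.18384
      = 0.0492888 + 0.0447876 + 0.0625056 = 0.156582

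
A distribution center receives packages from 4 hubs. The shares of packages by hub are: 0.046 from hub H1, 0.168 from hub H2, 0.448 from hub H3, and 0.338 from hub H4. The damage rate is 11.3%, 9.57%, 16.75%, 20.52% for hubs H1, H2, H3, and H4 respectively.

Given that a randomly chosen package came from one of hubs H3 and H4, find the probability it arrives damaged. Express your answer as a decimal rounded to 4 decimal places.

P(D|S) ≈ 0.1837

Let S = {H3, H4}.
P(S) = 0.448 + 0.338 = 0.786.
P(D ∩ S) = 0.1675·0.448 + 0.2052·0.338 = 0.07504 + 0.0693576 = 0.1443976.
P(D | S) = 0.1443976 / 0.786 = 0.183712…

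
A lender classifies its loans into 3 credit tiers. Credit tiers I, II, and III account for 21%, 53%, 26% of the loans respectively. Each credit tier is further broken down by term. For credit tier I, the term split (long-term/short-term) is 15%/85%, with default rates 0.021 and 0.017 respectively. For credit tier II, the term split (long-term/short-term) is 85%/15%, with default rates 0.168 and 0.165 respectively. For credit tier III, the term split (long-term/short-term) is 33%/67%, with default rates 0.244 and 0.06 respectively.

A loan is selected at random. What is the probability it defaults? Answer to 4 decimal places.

0.1239

P(D|I) = 0.15·0.021 + 0.85·0.017 = 0.00315 + 0.01445 = 0.0176
P(D|II) = 0.85·0.168 + 0.15·0.165 = 0.1428 + 0.02475 = 0.16755
P(D|III) = 0.33·0.244 + 0.67·0.06 = 0.08052 + 0.0402 = 0.12072
Then overall,
P(D) = 0.21·0.0176 + 0.53·0.16755 + 0.26·0.12072
      = 0.003696 + 0.0888015 + 0.0313872 = 0.1238847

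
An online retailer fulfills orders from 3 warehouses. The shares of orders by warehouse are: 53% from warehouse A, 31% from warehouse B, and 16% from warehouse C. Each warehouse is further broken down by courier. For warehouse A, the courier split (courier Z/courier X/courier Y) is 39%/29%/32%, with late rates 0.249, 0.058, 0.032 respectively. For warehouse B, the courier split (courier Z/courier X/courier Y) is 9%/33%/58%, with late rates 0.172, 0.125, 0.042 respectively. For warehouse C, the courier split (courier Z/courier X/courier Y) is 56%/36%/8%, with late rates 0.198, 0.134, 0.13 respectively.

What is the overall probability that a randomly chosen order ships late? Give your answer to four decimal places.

P(L|A) = 0.39·0.249 + 0.29·0.058 + 0.32·0.032 = 0.09711 + 0.01682 + 0.01024 = 0.12417
P(L|B) = 0.09·0.172 + 0.33·0.125 + 0.58·0.042 = 0.01548 + 0.04125 + 0.02436 = 0.08109
P(L|C) = 0.56·0.198 + 0.36·0.134 + 0.08·0.13 = 0.11088 + 0.04824 + 0.0104 = 0.16952
By total probability over the outer partition,
P(L) = 0.53·0.12417 + 0.31·0.08109 + 0.16·0.16952
      = 0.0658101 + 0.0251379 + 0.0271232 = 0.1180712

0.1181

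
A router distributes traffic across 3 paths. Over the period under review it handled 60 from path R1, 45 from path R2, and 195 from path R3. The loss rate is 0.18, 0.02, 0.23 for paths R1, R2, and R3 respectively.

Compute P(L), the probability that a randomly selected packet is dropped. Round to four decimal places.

P(L) ≈ 0.1885

Total: 60 + 45 + 195 = 300.
P(R1) = 60/300 = 0.2. P(R2) = 45/300 = 0.15. P(R3) = 195/300 = 0.65.
By the law of total probability,
P(L) = P(L|R1)·P(R1) + P(L|R2)·P(R2) + P(L|R3)·P(R3)
      = 0.18·0.2 + 0.02·0.15 + 0.23·0.65
      = 0.036 + 0.003 + 0.1495 = 0.1885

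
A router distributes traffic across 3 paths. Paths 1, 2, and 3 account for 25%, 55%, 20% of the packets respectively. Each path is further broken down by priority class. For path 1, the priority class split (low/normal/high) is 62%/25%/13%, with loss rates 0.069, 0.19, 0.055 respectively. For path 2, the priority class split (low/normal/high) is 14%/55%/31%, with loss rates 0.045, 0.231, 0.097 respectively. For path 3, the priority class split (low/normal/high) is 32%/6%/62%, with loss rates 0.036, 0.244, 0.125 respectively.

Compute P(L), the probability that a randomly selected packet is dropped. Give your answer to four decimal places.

P(L) ≈ 0.1350

P(L|1) = 0.62·0.069 + 0.25·0.19 + 0.13·0.055 = 0.04278 + 0.0475 + 0.00715 = 0.09743
P(L|2) = 0.14·0.045 + 0.55·0.231 + 0.31·0.097 = 0.0063 + 0.12705 + 0.03007 = 0.16342
P(L|3) = 0.32·0.036 + 0.06·0.244 + 0.62·0.125 = 0.01152 + 0.01464 + 0.0775 = 0.10366
By total probability over the outer partition,
P(L) = 0.25·0.09743 + 0.55·0.16342 + 0.2·0.10366
      = 0.0243575 + 0.089881 + 0.020732 = 0.1349705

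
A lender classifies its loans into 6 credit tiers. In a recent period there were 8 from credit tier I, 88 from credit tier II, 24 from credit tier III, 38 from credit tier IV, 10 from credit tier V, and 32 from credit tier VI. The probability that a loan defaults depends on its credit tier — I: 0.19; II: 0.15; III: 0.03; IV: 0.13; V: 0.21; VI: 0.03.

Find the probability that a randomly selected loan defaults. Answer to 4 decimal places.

Total: 8 + 88 + 24 + 38 + 10 + 32 = 200.
P(I) = 8/200 = 0.04. P(II) = 88/200 = 0.44. P(III) = 24/200 = 0.12. P(IV) = 38/200 = 0.19. P(V) = 10/200 = 0.05. P(VI) = 32/200 = 0.16.
P(D) = P(D|I)·P(I) + P(D|II)·P(II) + P(D|III)·P(III) + P(D|IV)·P(IV) + P(D|V)·P(V) + P(D|VI)·P(VI)
      = 0.19·0.04 + 0.15·0.44 + 0.03·0.12 + 0.13·0.19 + 0.21·0.05 + 0.03·0.16
      = 0.0076 + 0.066 + 0.0036 + 0.0247 + 0.0105 + 0.0048 = 0.1172

0.1172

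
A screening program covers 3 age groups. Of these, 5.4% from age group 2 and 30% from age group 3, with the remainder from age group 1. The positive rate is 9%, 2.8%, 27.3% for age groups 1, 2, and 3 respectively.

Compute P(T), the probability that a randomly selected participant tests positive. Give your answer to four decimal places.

0.1416

P(1) = 1 − (0.054 + 0.3) = 0.646.
Summing over the partition,
P(T) = P(T|1)·P(1) + P(T|2)·P(2) + P(T|3)·P(3)
      = 0.09·0.646 + 0.028·0.054 + 0.273·0.3
      = 0.05814 + 0.001512 + 0.0819 = 0.141552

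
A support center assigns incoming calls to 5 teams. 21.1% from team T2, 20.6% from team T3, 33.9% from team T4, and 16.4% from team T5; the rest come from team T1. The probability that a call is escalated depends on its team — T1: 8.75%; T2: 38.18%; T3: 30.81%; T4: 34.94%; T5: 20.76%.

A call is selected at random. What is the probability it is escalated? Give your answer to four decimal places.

0.3035

P(T1) = 1 − (0.211 + 0.206 + 0.339 + 0.164) = 0.08.
P(E) = P(E|T1)·P(T1) + P(E|T2)·P(T2) + P(E|T3)·P(T3) + P(E|T4)·P(T4) + P(E|T5)·P(T5)
      = 0.0875·0.08 + 0.3818·0.211 + 0.3081·0.206 + 0.3494·0.339 + 0.2076·0.164
      = 0.007 + 0.0805598 + 0.0634686 + 0.1184466 + 0.0340464 = 0.3035214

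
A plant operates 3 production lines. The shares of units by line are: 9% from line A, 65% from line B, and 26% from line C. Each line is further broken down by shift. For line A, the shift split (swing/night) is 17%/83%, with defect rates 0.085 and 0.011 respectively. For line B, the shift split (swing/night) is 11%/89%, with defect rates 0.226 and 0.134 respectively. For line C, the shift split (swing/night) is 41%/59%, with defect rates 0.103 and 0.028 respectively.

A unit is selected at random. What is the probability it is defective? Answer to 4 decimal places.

0.1111

P(D|A) = 0.17·0.085 + 0.83·0.011 = 0.01445 + 0.00913 = 0.02358
P(D|B) = 0.11·0.226 + 0.89·0.134 = 0.02486 + 0.11926 = 0.14412
P(D|C) = 0.41·0.103 + 0.59·0.028 = 0.04223 + 0.01652 = 0.05875
By total probability over the outer partition,
P(D) = 0.09·0.02358 + 0.65·0.14412 + 0.26·0.05875
      = 0.0021222 + 0.093678 + 0.015275 = 0.1110752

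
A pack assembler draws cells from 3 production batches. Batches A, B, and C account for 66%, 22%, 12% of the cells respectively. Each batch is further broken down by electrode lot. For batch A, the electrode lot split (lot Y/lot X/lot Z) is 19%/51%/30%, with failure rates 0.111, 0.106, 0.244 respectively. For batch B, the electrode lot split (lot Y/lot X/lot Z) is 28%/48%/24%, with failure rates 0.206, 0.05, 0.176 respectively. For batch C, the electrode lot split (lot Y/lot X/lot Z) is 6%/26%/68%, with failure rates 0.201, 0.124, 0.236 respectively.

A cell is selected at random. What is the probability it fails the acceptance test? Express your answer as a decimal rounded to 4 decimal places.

P(F) ≈ 0.1497

P(F|A) = 0.19·0.111 + 0.51·0.106 + 0.3·0.244 = 0.02109 + 0.05406 + 0.0732 = 0.14835
P(F|B) = 0.28·0.206 + 0.48·0.05 + 0.24·0.176 = 0.05768 + 0.024 + 0.04224 = 0.12392
P(F|C) = 0.06·0.201 + 0.26·0.124 + 0.68·0.236 = 0.01206 + 0.03224 + 0.16048 = 0.20478
Then overall,
P(F) = 0.66·0.14835 + 0.22·0.12392 + 0.12·0.20478
      = 0.097911 + 0.0272624 + 0.0245736 = 0.149747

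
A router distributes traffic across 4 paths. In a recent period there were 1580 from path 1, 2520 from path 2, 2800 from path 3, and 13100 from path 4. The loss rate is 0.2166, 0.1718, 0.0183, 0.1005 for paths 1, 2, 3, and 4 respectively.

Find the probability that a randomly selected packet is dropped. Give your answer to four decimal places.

P(L) ≈ 0.1071

Total: 1580 + 2520 + 2800 + 13100 = 20000.
P(1) = 1580/20000 = 0.079. P(2) = 2520/20000 = 0.126. P(3) = 2800/20000 = 0.14. P(4) = 13100/20000 = 0.655.
By the law of total probability,
P(L) = P(L|1)·P(1) + P(L|2)·P(2) + P(L|3)·P(3) + P(L|4)·P(4)
      = 0.2166·0.079 + 0.1718·0.126 + 0.0183·0.14 + 0.1005·0.655
      = 0.0171114 + 0.0216468 + 0.002562 + 0.0658275 = 0.1071477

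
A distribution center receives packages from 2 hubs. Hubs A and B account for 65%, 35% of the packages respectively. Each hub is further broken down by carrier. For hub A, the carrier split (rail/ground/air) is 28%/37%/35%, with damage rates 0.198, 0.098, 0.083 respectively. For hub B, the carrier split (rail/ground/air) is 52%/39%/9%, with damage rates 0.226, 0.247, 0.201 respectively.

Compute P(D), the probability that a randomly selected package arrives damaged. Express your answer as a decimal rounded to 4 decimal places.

P(D) ≈ 0.1597

P(D|A) = 0.28·0.198 + 0.37·0.098 + 0.35·0.083 = 0.05544 + 0.03626 + 0.02905 = 0.12075
P(D|B) = 0.52·0.226 + 0.39·0.247 + 0.09·0.201 = 0.11752 + 0.09633 + 0.01809 = 0.23194
Then overall,
P(D) = 0.65·0.12075 + 0.35·0.23194
      = 0.0784875 + 0.081179 = 0.1596665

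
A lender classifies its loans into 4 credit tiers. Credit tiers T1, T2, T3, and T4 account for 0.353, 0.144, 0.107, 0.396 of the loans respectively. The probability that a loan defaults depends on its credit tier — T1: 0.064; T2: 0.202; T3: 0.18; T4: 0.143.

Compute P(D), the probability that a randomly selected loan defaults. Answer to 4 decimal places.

Summing over the partition,
P(D) = P(D|T1)·P(T1) + P(D|T2)·P(T2) + P(D|T3)·P(T3) + P(D|T4)·P(T4)
      = 0.064·0.353 + 0.202·0.144 + 0.18·0.107 + 0.143·0.396
      = 0.022592 + 0.029088 + 0.01926 + 0.056628 = 0.127568

P(D) ≈ 0.1276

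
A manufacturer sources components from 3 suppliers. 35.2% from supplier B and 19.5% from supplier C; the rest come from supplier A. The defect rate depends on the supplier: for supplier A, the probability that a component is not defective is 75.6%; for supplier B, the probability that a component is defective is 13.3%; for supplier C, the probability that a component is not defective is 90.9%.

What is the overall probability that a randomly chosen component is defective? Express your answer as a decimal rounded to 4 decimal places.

P(D) ≈ 0.1751

P(A) = 1 − (0.352 + 0.195) = 0.453.
P(D|A) = 1 − 0.756 = 0.244.
P(D|C) = 1 − 0.909 = 0.091.
Summing over the partition,
P(D) = P(D|A)·P(A) + P(D|B)·P(B) + P(D|C)·P(C)
      = 0.244·0.453 + 0.133·0.352 + 0.091·0.195
      = 0.110532 + 0.046816 + 0.017745 = 0.175093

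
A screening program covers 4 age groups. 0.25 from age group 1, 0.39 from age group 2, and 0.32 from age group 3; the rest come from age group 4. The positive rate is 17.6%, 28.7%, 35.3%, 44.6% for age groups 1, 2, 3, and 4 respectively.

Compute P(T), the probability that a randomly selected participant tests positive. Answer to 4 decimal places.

0.2867

P(4) = 1 − (0.25 + 0.39 + 0.32) = 0.04.
P(T) = P(T|1)·P(1) + P(T|2)·P(2) + P(T|3)·P(3) + P(T|4)·P(4)
      = 0.176·0.25 + 0.287·0.39 + 0.353·0.32 + 0.446·0.04
      = 0.044 + 0.11193 + 0.11296 + 0.01784 = 0.28673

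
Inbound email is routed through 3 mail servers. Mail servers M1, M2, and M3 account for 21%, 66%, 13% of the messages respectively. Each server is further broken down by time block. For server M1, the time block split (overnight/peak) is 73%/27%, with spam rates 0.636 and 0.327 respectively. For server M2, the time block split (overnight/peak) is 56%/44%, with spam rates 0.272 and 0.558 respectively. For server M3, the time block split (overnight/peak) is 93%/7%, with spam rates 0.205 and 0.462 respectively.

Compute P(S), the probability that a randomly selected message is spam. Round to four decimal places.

P(S|M1) = 0.73·0.636 + 0.27·0.327 = 0.46428 + 0.08829 = 0.55257
P(S|M2) = 0.56·0.272 + 0.44·0.558 = 0.15232 + 0.24552 = 0.39784
P(S|M3) = 0.93·0.205 + 0.07·0.462 = 0.19065 + 0.03234 = 0.22299
By total probability over the outer partition,
P(S) = 0.21·0.55257 + 0.66·0.39784 + 0.13·0.22299
      = 0.1160397 + 0.2625744 + 0.0289887 = 0.4076028

P(S) ≈ 0.4076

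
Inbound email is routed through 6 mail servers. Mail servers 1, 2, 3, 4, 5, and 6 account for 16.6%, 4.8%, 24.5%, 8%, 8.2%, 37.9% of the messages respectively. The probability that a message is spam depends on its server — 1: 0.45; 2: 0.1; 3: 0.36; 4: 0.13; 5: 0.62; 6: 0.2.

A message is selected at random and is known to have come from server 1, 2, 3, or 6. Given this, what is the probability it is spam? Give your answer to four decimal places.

P(S|J) ≈ 0.2906

Let J = {1, 2, 3, 6}.
P(J) = 0.166 + 0.048 + 0.245 + 0.379 = 0.838.
P(S ∩ J) = 0.45·0.166 + 0.1·0.048 + 0.36·0.245 + 0.2·0.379 = 0.0747 + 0.0048 + 0.0882 + 0.0758 = 0.2435.
P(S | J) = 0.2435 / 0.838 = 0.290573…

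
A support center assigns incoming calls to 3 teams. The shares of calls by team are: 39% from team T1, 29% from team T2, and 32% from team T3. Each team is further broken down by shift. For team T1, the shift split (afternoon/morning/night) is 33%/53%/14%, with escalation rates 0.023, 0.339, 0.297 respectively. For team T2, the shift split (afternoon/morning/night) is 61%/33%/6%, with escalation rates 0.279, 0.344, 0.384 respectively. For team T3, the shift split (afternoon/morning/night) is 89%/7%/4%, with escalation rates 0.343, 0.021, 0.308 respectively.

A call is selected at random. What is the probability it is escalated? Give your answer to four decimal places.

P(E|T1) = 0.33·0.023 + 0.53·0.339 + 0.14·0.297 = 0.00759 + 0.17967 + 0.04158 = 0.22884
P(E|T2) = 0.61·0.279 + 0.33·0.344 + 0.06·0.384 = 0.17019 + 0.11352 + 0.02304 = 0.30675
P(E|T3) = 0.89·0.343 + 0.07·0.021 + 0.04·0.308 = 0.30527 + 0.00147 + 0.01232 = 0.31906
Then overall,
P(E) = 0.39·0.22884 + 0.29·0.30675 + 0.32·0.31906
      = 0.0892476 + 0.0889575 + 0.1020992 = 0.2803043

0.2803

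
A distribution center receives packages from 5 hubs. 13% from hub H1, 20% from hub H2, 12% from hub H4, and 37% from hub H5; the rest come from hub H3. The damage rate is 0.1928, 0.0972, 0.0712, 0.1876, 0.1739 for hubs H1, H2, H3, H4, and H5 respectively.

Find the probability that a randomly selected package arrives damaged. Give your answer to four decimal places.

P(H3) = 1 − (0.13 + 0.2 + 0.12 + 0.37) = 0.18.
By the law of total probability,
P(D) = P(D|H1)·P(H1) + P(D|H2)·P(H2) + P(D|H3)·P(H3) + P(D|H4)·P(H4) + P(D|H5)·P(H5)
      = 0.1928·0.13 + 0.0972·0.2 + 0.0712·0.18 + 0.1876·0.12 + 0.1739·0.37
      = 0.025064 + 0.01944 + 0.012816 + 0.022512 + 0.064343 = 0.144175

0.1442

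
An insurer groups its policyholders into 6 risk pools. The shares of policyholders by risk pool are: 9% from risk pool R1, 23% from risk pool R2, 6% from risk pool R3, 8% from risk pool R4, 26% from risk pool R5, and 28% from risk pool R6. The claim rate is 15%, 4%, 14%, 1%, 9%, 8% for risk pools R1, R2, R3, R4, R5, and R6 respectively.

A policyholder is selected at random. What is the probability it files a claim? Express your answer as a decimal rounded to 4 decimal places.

P(C) ≈ 0.0777

P(C) = P(C|R1)·P(R1) + P(C|R2)·P(R2) + P(C|R3)·P(R3) + P(C|R4)·P(R4) + P(C|R5)·P(R5) + P(C|R6)·P(R6)
      = 0.15·0.09 + 0.04·0.23 + 0.14·0.06 + 0.01·0.08 + 0.09·0.26 + 0.08·0.28
      = 0.0135 + 0.0092 + 0.0084 + 0.0008 + 0.0234 + 0.0224 = 0.0777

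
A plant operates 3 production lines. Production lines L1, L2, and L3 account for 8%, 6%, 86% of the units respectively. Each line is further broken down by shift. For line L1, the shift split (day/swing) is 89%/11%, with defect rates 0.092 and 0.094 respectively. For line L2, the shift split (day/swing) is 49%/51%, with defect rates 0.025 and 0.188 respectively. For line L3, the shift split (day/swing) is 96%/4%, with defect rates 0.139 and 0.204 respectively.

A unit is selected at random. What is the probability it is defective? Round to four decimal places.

P(D|L1) = 0.89·0.092 + 0.11·0.094 = 0.08188 + 0.01034 = 0.09222
P(D|L2) = 0.49·0.025 + 0.51·0.188 = 0.01225 + 0.09588 = 0.10813
P(D|L3) = 0.96·0.139 + 0.04·0.204 = 0.13344 + 0.00816 = 0.1416
Then overall,
P(D) = 0.08·0.09222 + 0.06·0.10813 + 0.86·0.1416
      = 0.0073776 + 0.0064878 + 0.121776 = 0.1356414

P(D) ≈ 0.1356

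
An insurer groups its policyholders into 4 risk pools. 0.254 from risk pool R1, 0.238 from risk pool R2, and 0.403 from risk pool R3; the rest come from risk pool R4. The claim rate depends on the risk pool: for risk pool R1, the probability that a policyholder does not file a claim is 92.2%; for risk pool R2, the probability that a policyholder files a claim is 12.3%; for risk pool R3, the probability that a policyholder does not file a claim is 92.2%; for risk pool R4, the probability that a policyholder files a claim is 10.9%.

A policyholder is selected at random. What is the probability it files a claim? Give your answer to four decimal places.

P(R4) = 1 − (0.254 + 0.238 + 0.403) = 0.105.
P(C|R1) = 1 − 0.922 = 0.078.
P(C|R3) = 1 − 0.922 = 0.078.
P(C) = P(C|R1)·P(R1) + P(C|R2)·P(R2) + P(C|R3)·P(R3) + P(C|R4)·P(R4)
      = 0.078·0.254 + 0.123·0.238 + 0.078·0.403 + 0.109·0.105
      = 0.019812 + 0.029274 + 0.031434 + 0.011445 = 0.091965

0.0920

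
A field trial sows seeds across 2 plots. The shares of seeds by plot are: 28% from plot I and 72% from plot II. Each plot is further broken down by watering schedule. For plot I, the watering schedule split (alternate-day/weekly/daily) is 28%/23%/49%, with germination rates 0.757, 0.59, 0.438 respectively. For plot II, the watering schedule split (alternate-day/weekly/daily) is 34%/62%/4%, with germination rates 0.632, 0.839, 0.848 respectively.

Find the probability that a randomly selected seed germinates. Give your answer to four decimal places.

P(G|I) = 0.28·0.757 + 0.23·0.59 + 0.49·0.438 = 0.21196 + 0.1357 + 0.21462 = 0.56228
P(G|II) = 0.34·0.632 + 0.62·0.839 + 0.04·0.848 = 0.21488 + 0.52018 + 0.03392 = 0.76898
By total probability over the outer partition,
P(G) = 0.28·0.56228 + 0.72·0.76898
      = 0.1574384 + 0.5536656 = 0.711104

P(G) ≈ 0.7111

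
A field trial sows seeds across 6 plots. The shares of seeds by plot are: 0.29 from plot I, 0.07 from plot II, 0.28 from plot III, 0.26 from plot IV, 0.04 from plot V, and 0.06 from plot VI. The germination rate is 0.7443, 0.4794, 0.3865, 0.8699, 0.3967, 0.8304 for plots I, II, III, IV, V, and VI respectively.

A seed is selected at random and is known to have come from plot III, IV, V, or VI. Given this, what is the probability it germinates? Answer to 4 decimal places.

Let S = {III, IV, V, VI}.
P(S) = 0.28 + 0.26 + 0.04 + 0.06 = 0.64.
P(G ∩ S) = 0.3865·0.28 + 0.8699·0.26 + 0.3967·0.04 + 0.8304·0.06 = 0.10822 + 0.226174 + 0.015868 + 0.049824 = 0.400086.
P(G | S) = 0.400086 / 0.64 = 0.625134…

P(G|S) ≈ 0.6251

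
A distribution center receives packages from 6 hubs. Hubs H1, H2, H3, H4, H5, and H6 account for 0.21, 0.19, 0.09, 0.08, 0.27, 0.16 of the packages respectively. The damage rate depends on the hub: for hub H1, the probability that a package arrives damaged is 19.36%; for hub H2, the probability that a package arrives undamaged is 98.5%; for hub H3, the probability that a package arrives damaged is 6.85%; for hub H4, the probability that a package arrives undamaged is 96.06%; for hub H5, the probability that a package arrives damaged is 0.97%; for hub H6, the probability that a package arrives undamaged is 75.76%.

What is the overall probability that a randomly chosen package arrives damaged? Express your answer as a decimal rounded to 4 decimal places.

P(D|H2) = 1 − 0.985 = 0.015.
P(D|H4) = 1 − 0.9606 = 0.0394.
P(D|H6) = 1 − 0.7576 = 0.2424.
P(D) = P(D|H1)·P(H1) + P(D|H2)·P(H2) + P(D|H3)·P(H3) + P(D|H4)·P(H4) + P(D|H5)·P(H5) + P(D|H6)·P(H6)
      = 0.1936·0.21 + 0.015·0.19 + 0.0685·0.09 + 0.0394·0.08 + 0.0097·0.27 + 0.2424·0.16
      = 0.040656 + 0.00285 + 0.006165 + 0.003152 + 0.002619 + 0.038784 = 0.094226

0.0942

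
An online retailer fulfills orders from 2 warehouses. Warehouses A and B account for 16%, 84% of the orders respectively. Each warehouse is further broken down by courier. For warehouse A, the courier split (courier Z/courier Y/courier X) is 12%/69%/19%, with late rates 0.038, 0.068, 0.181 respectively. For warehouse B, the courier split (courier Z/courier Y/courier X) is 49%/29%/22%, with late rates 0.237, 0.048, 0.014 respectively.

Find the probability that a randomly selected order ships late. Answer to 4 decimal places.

P(L|A) = 0.12·0.038 + 0.69·0.068 + 0.19·0.181 = 0.00456 + 0.04692 + 0.03439 = 0.08587
P(L|B) = 0.49·0.237 + 0.29·0.048 + 0.22·0.014 = 0.11613 + 0.01392 + 0.00308 = 0.13313
Then overall,
P(L) = 0.16·0.08587 + 0.84·0.13313
      = 0.0137392 + 0.1118292 = 0.1255684

0.1256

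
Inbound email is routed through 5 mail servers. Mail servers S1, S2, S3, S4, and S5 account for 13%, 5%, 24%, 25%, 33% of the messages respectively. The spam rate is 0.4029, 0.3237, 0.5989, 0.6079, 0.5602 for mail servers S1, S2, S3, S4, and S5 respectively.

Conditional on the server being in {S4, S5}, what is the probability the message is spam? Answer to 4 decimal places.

P(S|J) ≈ 0.5808

Let J = {S4, S5}.
P(J) = 0.25 + 0.33 = 0.58.
P(S ∩ J) = 0.6079·0.25 + 0.5602·0.33 = 0.151975 + 0.184866 = 0.336841.
P(S | J) = 0.336841 / 0.58 = 0.580760…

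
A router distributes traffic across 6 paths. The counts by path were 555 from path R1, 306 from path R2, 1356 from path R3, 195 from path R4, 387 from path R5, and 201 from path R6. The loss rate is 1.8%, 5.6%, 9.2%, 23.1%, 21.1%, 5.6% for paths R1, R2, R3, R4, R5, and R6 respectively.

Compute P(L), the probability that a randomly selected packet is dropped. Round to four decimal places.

Total: 555 + 306 + 1356 + 195 + 387 + 201 = 3000.
P(R1) = 555/3000 = 0.185. P(R2) = 306/3000 = 0.102. P(R3) = 1356/3000 = 0.452. P(R4) = 195/3000 = 0.065. P(R5) = 387/3000 = 0.129. P(R6) = 201/3000 = 0.067.
Using total probability over the partition,
P(L) = P(L|R1)·P(R1) + P(L|R2)·P(R2) + P(L|R3)·P(R3) + P(L|R4)·P(R4) + P(L|R5)·P(R5) + P(L|R6)·P(R6)
      = 0.018·0.185 + 0.056·0.102 + 0.092·0.452 + 0.231·0.065 + 0.211·0.129 + 0.056·0.067
      = 0.00333 + 0.005712 + 0.041584 + 0.015015 + 0.027219 + 0.003752 = 0.096612

P(L) ≈ 0.0966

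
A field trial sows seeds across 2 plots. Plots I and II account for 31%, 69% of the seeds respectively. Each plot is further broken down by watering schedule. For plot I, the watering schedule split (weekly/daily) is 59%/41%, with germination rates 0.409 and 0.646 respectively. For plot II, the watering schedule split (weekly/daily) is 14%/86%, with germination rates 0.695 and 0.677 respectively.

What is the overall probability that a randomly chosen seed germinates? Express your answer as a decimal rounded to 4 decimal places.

0.6258

P(G|I) = 0.59·0.409 + 0.41·0.646 = 0.24131 + 0.26486 = 0.50617
P(G|II) = 0.14·0.695 + 0.86·0.677 = 0.0973 + 0.58222 = 0.67952
By total probability over the outer partition,
P(G) = 0.31·0.50617 + 0.69·0.67952
      = 0.1569127 + 0.4688688 = 0.6257815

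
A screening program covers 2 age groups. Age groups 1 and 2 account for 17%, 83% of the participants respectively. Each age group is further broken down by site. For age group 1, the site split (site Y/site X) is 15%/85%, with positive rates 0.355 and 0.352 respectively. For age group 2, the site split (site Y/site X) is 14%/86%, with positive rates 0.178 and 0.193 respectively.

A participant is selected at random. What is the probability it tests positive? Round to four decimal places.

P(T|1) = 0.15·0.355 + 0.85·0.352 = 0.05325 + 0.2992 = 0.35245
P(T|2) = 0.14·0.178 + 0.86·0.193 = 0.02492 + 0.16598 = 0.1909
Then overall,
P(T) = 0.17·0.35245 + 0.83·0.1909
      = 0.0599165 + 0.158447 = 0.2183635

0.2184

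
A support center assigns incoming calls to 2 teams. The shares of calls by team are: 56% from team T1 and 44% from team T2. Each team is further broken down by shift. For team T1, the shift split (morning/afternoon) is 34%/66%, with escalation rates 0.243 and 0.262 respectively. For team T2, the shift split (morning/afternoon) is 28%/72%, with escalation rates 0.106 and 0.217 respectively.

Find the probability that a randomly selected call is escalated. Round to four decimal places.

0.2249

P(E|T1) = 0.34·0.243 + 0.66·0.262 = 0.08262 + 0.17292 = 0.25554
P(E|T2) = 0.28·0.106 + 0.72·0.217 = 0.02968 + 0.15624 = 0.18592
Then overall,
P(E) = 0.56·0.25554 + 0.44·0.18592
      = 0.1431024 + 0.0818048 = 0.2249072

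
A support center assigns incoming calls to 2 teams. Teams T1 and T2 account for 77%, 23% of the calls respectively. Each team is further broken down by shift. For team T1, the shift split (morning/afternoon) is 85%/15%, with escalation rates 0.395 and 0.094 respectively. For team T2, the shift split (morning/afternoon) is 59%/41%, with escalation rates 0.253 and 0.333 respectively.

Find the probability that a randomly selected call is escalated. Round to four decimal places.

0.3351

P(E|T1) = 0.85·0.395 + 0.15·0.094 = 0.33575 + 0.0141 = 0.34985
P(E|T2) = 0.59·0.253 + 0.41·0.333 = 0.14927 + 0.13653 = 0.2858
Then overall,
P(E) = 0.77·0.34985 + 0.23·0.2858
      = 0.2693845 + 0.065734 = 0.3351185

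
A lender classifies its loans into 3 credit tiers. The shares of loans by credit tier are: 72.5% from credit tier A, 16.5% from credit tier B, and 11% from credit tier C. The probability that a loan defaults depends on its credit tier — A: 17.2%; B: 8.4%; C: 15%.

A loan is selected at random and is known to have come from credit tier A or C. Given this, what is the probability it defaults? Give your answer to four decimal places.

Let S = {A, C}.
P(S) = 0.725 + 0.11 = 0.835.
P(D ∩ S) = 0.172·0.725 + 0.15·0.11 = 0.1247 + 0.0165 = 0.1412.
P(D | S) = 0.1412 / 0.835 = 0.169102…

0.1691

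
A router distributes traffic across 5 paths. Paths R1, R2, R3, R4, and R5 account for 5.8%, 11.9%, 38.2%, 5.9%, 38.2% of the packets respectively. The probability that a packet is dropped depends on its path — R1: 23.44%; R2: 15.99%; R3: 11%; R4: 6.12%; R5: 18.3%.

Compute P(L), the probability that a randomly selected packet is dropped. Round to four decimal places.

Using total probability over the partition,
P(L) = P(L|R1)·P(R1) + P(L|R2)·P(R2) + P(L|R3)·P(R3) + P(L|R4)·P(R4) + P(L|R5)·P(R5)
      = 0.2344·0.058 + 0.1599·0.119 + 0.11·0.382 + 0.0612·0.059 + 0.183·0.382
      = 0.0135952 + 0.0190281 + 0.04202 + 0.0036108 + 0.069906 = 0.1481601

P(L) ≈ 0.1482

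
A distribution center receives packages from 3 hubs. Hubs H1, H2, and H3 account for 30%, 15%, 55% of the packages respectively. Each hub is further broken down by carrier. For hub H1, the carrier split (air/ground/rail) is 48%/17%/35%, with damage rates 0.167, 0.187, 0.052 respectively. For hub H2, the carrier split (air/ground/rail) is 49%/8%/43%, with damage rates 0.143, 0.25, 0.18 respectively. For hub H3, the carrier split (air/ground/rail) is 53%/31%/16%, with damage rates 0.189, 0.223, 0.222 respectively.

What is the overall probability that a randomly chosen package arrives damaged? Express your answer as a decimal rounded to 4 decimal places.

P(D|H1) = 0.48·0.167 + 0.17·0.187 + 0.35·0.052 = 0.08016 + 0.03179 + 0.0182 = 0.13015
P(D|H2) = 0.49·0.143 + 0.08·0.25 + 0.43·0.18 = 0.07007 + 0.02 + 0.0774 = 0.16747
P(D|H3) = 0.53·0.189 + 0.31·0.223 + 0.16·0.222 = 0.10017 + 0.06913 + 0.03552 = 0.20482
Then overall,
P(D) = 0.3·0.13015 + 0.15·0.16747 + 0.55·0.20482
      = 0.039045 + 0.0251205 + 0.112651 = 0.1768165

P(D) ≈ 0.1768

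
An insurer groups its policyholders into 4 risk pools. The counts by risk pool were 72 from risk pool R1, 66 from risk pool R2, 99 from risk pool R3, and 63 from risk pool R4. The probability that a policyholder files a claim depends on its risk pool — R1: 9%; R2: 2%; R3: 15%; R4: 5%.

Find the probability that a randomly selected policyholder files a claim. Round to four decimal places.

Total: 72 + 66 + 99 + 63 = 300.
P(R1) = 72/300 = 0.24. P(R2) = 66/300 = 0.22. P(R3) = 99/300 = 0.33. P(R4) = 63/300 = 0.21.
By the law of total probability,
P(C) = P(C|R1)·P(R1) + P(C|R2)·P(R2) + P(C|R3)·P(R3) + P(C|R4)·P(R4)
      = 0.09·0.24 + 0.02·0.22 + 0.15·0.33 + 0.05·0.21
      = 0.0216 + 0.0044 + 0.0495 + 0.0105 = 0.086

P(C) ≈ 0.0860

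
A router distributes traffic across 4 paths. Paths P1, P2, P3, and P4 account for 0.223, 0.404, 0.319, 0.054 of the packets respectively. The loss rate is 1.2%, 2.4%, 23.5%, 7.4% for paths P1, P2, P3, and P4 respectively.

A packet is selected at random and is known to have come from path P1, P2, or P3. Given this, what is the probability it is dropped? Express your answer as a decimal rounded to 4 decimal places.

P(L|S) ≈ 0.0923

Let S = {P1, P2, P3}.
P(S) = 0.223 + 0.404 + 0.319 = 0.946.
P(L ∩ S) = 0.012·0.223 + 0.024·0.404 + 0.235·0.319 = 0.002676 + 0.009696 + 0.074965 = 0.087337.
P(L | S) = 0.087337 / 0.946 = 0.092322…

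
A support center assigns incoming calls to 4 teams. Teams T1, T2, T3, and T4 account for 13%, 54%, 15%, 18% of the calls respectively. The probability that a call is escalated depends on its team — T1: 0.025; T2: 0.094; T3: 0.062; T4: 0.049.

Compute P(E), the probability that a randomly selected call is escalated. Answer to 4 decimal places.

P(E) = P(E|T1)·P(T1) + P(E|T2)·P(T2) + P(E|T3)·P(T3) + P(E|T4)·P(T4)
      = 0.025·0.13 + 0.094·0.54 + 0.062·0.15 + 0.049·0.18
      = 0.00325 + 0.05076 + 0.0093 + 0.00882 = 0.07213

P(E) ≈ 0.0721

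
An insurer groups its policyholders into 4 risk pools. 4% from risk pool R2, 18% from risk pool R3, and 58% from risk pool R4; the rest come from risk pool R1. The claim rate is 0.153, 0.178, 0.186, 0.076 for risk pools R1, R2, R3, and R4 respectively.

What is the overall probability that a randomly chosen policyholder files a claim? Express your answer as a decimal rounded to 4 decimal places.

P(R1) = 1 − (0.04 + 0.18 + 0.58) = 0.2.
Using total probability over the partition,
P(C) = P(C|R1)·P(R1) + P(C|R2)·P(R2) + P(C|R3)·P(R3) + P(C|R4)·P(R4)
      = 0.153·0.2 + 0.178·0.04 + 0.186·0.18 + 0.076·0.58
      = 0.0306 + 0.00712 + 0.03348 + 0.04408 = 0.11528

0.1153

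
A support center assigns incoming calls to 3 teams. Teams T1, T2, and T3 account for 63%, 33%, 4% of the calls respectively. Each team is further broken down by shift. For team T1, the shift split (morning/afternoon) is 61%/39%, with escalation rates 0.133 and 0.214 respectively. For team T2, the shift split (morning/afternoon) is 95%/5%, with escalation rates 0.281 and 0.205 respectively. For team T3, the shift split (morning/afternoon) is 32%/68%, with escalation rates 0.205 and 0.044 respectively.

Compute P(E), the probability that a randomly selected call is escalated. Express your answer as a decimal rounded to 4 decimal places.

0.1990

P(E|T1) = 0.61·0.133 + 0.39·0.214 = 0.08113 + 0.08346 = 0.16459
P(E|T2) = 0.95·0.281 + 0.05·0.205 = 0.26695 + 0.01025 = 0.2772
P(E|T3) = 0.32·0.205 + 0.68·0.044 = 0.0656 + 0.02992 = 0.09552
By total probability over the outer partition,
P(E) = 0.63·0.16459 + 0.33·0.2772 + 0.04·0.09552
      = 0.1036917 + 0.091476 + 0.0038208 = 0.1989885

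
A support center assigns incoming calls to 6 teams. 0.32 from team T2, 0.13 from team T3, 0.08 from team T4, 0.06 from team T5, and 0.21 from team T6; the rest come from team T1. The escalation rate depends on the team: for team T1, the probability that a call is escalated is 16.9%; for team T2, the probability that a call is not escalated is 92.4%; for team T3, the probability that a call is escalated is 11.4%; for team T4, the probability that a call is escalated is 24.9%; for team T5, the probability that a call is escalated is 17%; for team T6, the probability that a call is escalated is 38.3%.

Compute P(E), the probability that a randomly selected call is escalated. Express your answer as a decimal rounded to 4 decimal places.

0.1835

P(T1) = 1 − (0.32 + 0.13 + 0.08 + 0.06 + 0.21) = 0.2.
P(E|T2) = 1 − 0.924 = 0.076.
By the law of total probability,
P(E) = P(E|T1)·P(T1) + P(E|T2)·P(T2) + P(E|T3)·P(T3) + P(E|T4)·P(T4) + P(E|T5)·P(T5) + P(E|T6)·P(T6)
      = 0.169·0.2 + 0.076·0.32 + 0.114·0.13 + 0.249·0.08 + 0.17·0.06 + 0.383·0.21
      = 0.0338 + 0.02432 + 0.01482 + 0.01992 + 0.0102 + 0.08043 = 0.18349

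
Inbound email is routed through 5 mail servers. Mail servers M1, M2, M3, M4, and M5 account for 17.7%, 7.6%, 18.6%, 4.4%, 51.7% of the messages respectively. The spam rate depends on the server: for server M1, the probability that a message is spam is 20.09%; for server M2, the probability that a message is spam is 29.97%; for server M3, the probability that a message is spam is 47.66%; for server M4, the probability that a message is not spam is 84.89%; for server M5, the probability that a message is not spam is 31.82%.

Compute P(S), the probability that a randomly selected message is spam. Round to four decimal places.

0.5061

P(S|M4) = 1 − 0.8489 = 0.1511.
P(S|M5) = 1 − 0.3182 = 0.6818.
Using total probability over the partition,
P(S) = P(S|M1)·P(M1) + P(S|M2)·P(M2) + P(S|M3)·P(M3) + P(S|M4)·P(M4) + P(S|M5)·P(M5)
      = 0.2009·0.177 + 0.2997·0.076 + 0.4766·0.186 + 0.1511·0.044 + 0.6818·0.517
      = 0.0355593 + 0.0227772 + 0.0886476 + 0.0066484 + 0.3524906 = 0.5061231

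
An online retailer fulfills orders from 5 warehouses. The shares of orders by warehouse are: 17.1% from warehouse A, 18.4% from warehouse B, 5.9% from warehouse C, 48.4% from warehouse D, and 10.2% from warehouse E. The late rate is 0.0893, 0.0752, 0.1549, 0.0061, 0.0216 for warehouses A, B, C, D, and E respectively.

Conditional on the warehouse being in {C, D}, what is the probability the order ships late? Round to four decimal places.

Let S = {C, D}.
P(S) = 0.059 + 0.484 = 0.543.
P(L ∩ S) = 0.1549·0.059 + 0.0061·0.484 = 0.0091391 + 0.0029524 = 0.0120915.
P(L | S) = 0.0120915 / 0.543 = 0.022268…

P(L|S) ≈ 0.0223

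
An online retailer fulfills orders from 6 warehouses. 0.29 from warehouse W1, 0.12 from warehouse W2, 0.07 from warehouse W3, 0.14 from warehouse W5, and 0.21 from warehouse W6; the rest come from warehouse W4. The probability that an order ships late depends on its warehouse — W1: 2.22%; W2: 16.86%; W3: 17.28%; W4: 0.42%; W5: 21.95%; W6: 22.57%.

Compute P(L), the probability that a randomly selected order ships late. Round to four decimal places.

P(W4) = 1 − (0.29 + 0.12 + 0.07 + 0.14 + 0.21) = 0.17.
P(L) = P(L|W1)·P(W1) + P(L|W2)·P(W2) + P(L|W3)·P(W3) + P(L|W4)·P(W4) + P(L|W5)·P(W5) + P(L|W6)·P(W6)
      = 0.0222·0.29 + 0.1686·0.12 + 0.1728·0.07 + 0.0042·0.17 + 0.2195·0.14 + 0.2257·0.21
      = 0.006438 + 0.020232 + 0.012096 + 0.000714 + 0.03073 + 0.047397 = 0.117607

0.1176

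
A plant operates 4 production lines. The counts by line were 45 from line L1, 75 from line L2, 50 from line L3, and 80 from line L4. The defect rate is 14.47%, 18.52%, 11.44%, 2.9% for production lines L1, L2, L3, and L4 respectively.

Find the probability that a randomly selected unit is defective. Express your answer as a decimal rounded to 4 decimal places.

Total: 45 + 75 + 50 + 80 = 250.
P(L1) = 45/250 = 0.18. P(L2) = 75/250 = 0.3. P(L3) = 50/250 = 0.2. P(L4) = 80/250 = 0.32.
P(D) = P(D|L1)·P(L1) + P(D|L2)·P(L2) + P(D|L3)·P(L3) + P(D|L4)·P(L4)
      = 0.1447·0.18 + 0.1852·0.3 + 0.1144·0.2 + 0.029·0.32
      = 0.026046 + 0.05556 + 0.02288 + 0.00928 = 0.113766

0.1138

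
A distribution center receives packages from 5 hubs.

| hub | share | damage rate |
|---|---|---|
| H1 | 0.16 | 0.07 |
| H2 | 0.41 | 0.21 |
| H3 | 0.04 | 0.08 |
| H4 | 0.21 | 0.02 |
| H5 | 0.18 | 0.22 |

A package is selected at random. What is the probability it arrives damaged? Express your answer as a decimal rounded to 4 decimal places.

Using total probability over the partition,
P(D) = P(D|H1)·P(H1) + P(D|H2)·P(H2) + P(D|H3)·P(H3) + P(D|H4)·P(H4) + P(D|H5)·P(H5)
      = 0.07·0.16 + 0.21·0.41 + 0.08·0.04 + 0.02·0.21 + 0.22·0.18
      = 0.0112 + 0.0861 + 0.0032 + 0.0042 + 0.0396 = 0.1443

0.1443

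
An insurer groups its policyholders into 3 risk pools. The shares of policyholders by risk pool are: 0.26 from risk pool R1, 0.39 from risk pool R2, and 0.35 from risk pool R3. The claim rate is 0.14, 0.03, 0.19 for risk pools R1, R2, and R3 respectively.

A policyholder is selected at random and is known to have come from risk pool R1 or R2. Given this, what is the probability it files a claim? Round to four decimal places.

0.0740

Let S = {R1, R2}.
P(S) = 0.26 + 0.39 = 0.65.
P(C ∩ S) = 0.14·0.26 + 0.03·0.39 = 0.0364 + 0.0117 = 0.0481.
P(C | S) = 0.0481 / 0.65 = 0.074000…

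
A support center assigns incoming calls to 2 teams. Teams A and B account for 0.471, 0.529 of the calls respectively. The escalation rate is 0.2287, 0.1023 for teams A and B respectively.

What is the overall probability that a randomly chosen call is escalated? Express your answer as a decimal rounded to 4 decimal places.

P(E) ≈ 0.1618

Summing over the partition,
P(E) = P(E|A)·P(A) + P(E|B)·P(B)
      = 0.2287·0.471 + 0.1023·0.529
      = 0.1077177 + 0.0541167 = 0.1618344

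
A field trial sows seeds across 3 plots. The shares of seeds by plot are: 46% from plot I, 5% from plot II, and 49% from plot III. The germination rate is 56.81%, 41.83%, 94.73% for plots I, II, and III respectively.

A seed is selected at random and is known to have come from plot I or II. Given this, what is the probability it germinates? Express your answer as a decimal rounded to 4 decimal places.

Let S = {I, II}.
P(S) = 0.46 + 0.05 = 0.51.
P(G ∩ S) = 0.5681·0.46 + 0.4183·0.05 = 0.261326 + 0.020915 = 0.282241.
P(G | S) = 0.282241 / 0.51 = 0.553414…

0.5534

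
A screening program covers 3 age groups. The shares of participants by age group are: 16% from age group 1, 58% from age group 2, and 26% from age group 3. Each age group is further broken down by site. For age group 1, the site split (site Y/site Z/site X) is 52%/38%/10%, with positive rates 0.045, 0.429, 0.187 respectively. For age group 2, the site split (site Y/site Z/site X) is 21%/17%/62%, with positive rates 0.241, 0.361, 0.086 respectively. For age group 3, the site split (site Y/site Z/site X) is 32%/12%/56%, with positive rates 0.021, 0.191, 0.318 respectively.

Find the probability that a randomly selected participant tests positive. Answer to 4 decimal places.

P(T|1) = 0.52·0.045 + 0.38·0.429 + 0.1·0.187 = 0.0234 + 0.16302 + 0.0187 = 0.20512
P(T|2) = 0.21·0.241 + 0.17·0.361 + 0.62·0.086 = 0.05061 + 0.06137 + 0.05332 = 0.1653
P(T|3) = 0.32·0.021 + 0.12·0.191 + 0.56·0.318 = 0.00672 + 0.02292 + 0.17808 = 0.20772
Then overall,
P(T) = 0.16·0.20512 + 0.58·0.1653 + 0.26·0.20772
      = 0.0328192 + 0.095874 + 0.0540072 = 0.1827004

P(T) ≈ 0.1827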